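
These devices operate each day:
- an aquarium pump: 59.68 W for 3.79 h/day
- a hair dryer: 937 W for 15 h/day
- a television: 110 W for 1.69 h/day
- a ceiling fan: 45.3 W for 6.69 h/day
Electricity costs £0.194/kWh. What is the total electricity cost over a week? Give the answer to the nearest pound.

£20

aquarium pump: 59.68 W × 3.79 h × 7 d = 1,583 Wh = 1.583 kWh
hair dryer: 937 W × 15 h × 7 d = 98,385 Wh = 98.39 kWh
television: 110 W × 1.69 h × 7 d = 1,301 Wh = 1.301 kWh
ceiling fan: 45.3 W × 6.69 h × 7 d = 2,121 Wh = 2.121 kWh
Total energy = 1.583 + 98.39 + 1.301 + 2.121 = 103.4 kWh
Cost = 103.4 kWh × £0.194 = £20.06 ≈ £20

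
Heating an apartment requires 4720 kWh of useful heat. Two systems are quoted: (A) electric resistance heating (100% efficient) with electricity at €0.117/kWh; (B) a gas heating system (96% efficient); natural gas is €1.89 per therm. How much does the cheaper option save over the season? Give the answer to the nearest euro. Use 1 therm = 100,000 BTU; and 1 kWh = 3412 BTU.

€235

Heat load = 4720 kWh × 3412 = 16,104,640 BTU
Gas: input = 16,104,640 / 0.96 = 16,775,667 BTU = 167.8 therm → 167.8 × €1.89 = €317.06
Electric: 16,104,640 BTU / 3412 = 4,720 kWh → × €0.117 = €552.24
Difference = |€317.06 − €552.24| = €235.18 ≈ €235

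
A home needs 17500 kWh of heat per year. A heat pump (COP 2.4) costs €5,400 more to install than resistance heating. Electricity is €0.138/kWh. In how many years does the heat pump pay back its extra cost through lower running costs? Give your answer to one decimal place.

3.8 years

Resistance: 17500 kWh × €0.138 = €2,415.00/yr
Heat pump: 17500 / 2.4 = 7292 kWh in → × €0.138 = €1,006.25/yr
Annual savings = €1,408.75
Payback = €5,400 / €1,408.75 = 3.83 years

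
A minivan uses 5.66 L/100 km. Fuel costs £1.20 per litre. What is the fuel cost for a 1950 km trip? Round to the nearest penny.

£132.44

Fuel = 5.66 L/100 km × 1950 km / 100 = 110.4 L
Cost = 110.4 L × £1.20/L = £132.44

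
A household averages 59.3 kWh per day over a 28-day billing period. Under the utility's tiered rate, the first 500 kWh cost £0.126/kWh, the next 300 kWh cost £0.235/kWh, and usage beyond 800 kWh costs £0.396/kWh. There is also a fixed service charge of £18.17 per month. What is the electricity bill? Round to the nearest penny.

£492.39

Usage = 59.3 kWh/day × 28 days = 1660.4 kWh
First 500 kWh × £0.126 = £63.00
Next 300 kWh × £0.235 = £70.50
Remaining 860.4 kWh × £0.396 = £340.72
Energy charge = £474.22; + service £18.17 = £492.39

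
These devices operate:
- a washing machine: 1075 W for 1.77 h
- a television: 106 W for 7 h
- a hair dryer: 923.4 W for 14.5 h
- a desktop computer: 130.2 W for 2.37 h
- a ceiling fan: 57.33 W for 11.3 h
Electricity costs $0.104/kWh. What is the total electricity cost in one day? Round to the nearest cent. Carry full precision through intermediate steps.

washing machine: 1075 W × 1.77 h = 1,903 Wh = 1.903 kWh
television: 106 W × 7 h = 742 Wh = 0.742 kWh
hair dryer: 923.4 W × 14.5 h = 13,389 Wh = 13.39 kWh
desktop computer: 130.2 W × 2.37 h = 309 Wh = 0.3086 kWh
ceiling fan: 57.33 W × 11.3 h = 648 Wh = 0.6478 kWh
Total energy = 1.903 + 0.742 + 13.39 + 0.3086 + 0.6478 = 16.99 kWh
Cost = 16.99 kWh × $0.104 = $1.77

$1.77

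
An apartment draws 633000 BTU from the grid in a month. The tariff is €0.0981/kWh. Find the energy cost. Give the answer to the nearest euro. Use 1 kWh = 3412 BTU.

633000 BTU × (0.00029308 kWh/BTU) = 185.5 kWh
Cost = 185.5 kWh × €0.0981/kWh = €18.20 ≈ €18

€18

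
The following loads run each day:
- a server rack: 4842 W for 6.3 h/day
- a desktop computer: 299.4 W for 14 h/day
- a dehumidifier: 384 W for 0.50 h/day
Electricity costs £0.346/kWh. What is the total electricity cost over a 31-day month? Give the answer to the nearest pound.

£374

server rack: 4842 W × 6.3 h × 31 d = 945,643 Wh = 945.6 kWh
desktop computer: 299.4 W × 14 h × 31 d = 129,940 Wh = 129.9 kWh
dehumidifier: 384 W × 0.50 h × 31 d = 5,952 Wh = 5.952 kWh
Total energy = 945.6 + 129.9 + 5.952 = 1,082 kWh
Cost = 1,082 kWh × £0.346 = £374.21 ≈ £374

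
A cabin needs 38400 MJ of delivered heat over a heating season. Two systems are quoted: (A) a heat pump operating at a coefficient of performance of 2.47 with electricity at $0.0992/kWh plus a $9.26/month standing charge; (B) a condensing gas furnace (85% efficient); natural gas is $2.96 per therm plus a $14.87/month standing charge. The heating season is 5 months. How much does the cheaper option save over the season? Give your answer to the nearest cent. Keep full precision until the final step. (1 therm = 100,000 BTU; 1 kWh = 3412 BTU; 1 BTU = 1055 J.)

$867.13

Heat load = 38400 MJ = 38,400,000,000 J / 1055 = 36,398,104 BTU
Gas: input = 36,398,104 / 0.85 = 42,821,299 BTU = 428.2 therm → 428.2 × $2.96 = $1,267.51; + 5 × $14.87 standing = $1,341.86
Heat pump: 36,398,104 BTU / 3412 = 10,670 kWh heat; / 2.47 = 4,319 kWh in → × $0.0992 = $428.43; + 5 × $9.26 standing = $474.73
Difference = |$1,341.86 − $474.73| = $867.13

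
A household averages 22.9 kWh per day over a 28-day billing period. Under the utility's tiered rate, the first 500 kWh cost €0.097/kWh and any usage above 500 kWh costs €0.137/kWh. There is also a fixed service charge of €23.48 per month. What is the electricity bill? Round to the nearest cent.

€91.32

Usage = 22.9 kWh/day × 28 days = 641.2 kWh
First 500 kWh × €0.097 = €48.50
Remaining 141.2 kWh × €0.137 = €19.34
Energy charge = €67.84; + service €23.48 = €91.32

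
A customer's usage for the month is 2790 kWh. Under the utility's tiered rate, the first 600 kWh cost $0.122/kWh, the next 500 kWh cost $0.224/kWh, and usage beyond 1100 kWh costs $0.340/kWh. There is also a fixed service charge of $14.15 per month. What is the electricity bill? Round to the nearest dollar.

First 600 kWh × $0.122 = $73.20
Next 500 kWh × $0.224 = $112.00
Remaining 1690 kWh × $0.340 = $574.60
Energy charge = $759.80; + service $14.15 = $773.95 ≈ $774

$774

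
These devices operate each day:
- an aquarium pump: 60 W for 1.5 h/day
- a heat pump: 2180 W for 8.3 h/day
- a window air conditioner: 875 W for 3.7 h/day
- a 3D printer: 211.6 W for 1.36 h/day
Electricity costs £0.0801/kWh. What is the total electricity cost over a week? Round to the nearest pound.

aquarium pump: 60 W × 1.5 h × 7 d = 630 Wh = 0.63 kWh
heat pump: 2180 W × 8.3 h × 7 d = 126,658 Wh = 126.7 kWh
window air conditioner: 875 W × 3.7 h × 7 d = 22,662 Wh = 22.66 kWh
3D printer: 211.6 W × 1.36 h × 7 d = 2,014 Wh = 2.014 kWh
Total energy = 0.63 + 126.7 + 22.66 + 2.014 = 152 kWh
Cost = 152 kWh × £0.0801 = £12.17 ≈ £12

£12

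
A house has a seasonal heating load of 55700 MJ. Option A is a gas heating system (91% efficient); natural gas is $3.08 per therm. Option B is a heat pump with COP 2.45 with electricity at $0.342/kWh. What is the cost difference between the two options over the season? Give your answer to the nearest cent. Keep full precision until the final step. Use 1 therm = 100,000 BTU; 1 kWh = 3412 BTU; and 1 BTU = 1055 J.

Heat load = 55700 MJ = 55,700,000,000 J / 1055 = 52,796,209 BTU
Gas: input = 52,796,209 / 0.91 = 58,017,812 BTU = 580.2 therm → 580.2 × $3.08 = $1,786.95
Heat pump: 52,796,209 BTU / 3412 = 15,470 kWh heat; / 2.45 = 6,316 kWh in → × $0.342 = $2,160.00
Difference = |$1,786.95 − $2,160.00| = $373.05

$373.05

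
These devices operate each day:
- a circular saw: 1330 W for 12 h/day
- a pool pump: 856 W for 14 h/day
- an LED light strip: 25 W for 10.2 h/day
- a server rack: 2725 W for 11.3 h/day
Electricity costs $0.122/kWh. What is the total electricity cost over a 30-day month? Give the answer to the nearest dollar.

$216

circular saw: 1330 W × 12 h × 30 d = 478,800 Wh = 478.8 kWh
pool pump: 856 W × 14 h × 30 d = 359,520 Wh = 359.5 kWh
LED light strip: 25 W × 10.2 h × 30 d = 7,650 Wh = 7.65 kWh
server rack: 2725 W × 11.3 h × 30 d = 923,775 Wh = 923.8 kWh
Total energy = 478.8 + 359.5 + 7.65 + 923.8 = 1,770 kWh
Cost = 1,770 kWh × $0.122 = $215.91 ≈ $216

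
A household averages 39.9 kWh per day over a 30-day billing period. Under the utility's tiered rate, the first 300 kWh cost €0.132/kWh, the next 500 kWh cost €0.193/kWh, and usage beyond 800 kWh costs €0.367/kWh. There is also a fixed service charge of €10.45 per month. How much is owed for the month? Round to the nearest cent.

€292.25

Usage = 39.9 kWh/day × 30 days = 1197 kWh
First 300 kWh × €0.132 = €39.60
Next 500 kWh × €0.193 = €96.50
Remaining 397 kWh × €0.367 = €145.70
Energy charge = €281.80; + service €10.45 = €292.25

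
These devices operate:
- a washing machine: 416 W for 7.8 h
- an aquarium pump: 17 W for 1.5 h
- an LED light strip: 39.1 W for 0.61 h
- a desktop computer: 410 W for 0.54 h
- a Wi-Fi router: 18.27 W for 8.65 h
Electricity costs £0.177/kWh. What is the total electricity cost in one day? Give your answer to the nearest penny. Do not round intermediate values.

washing machine: 416 W × 7.8 h = 3,245 Wh = 3.245 kWh
aquarium pump: 17 W × 1.5 h = 26 Wh = 0.0255 kWh
LED light strip: 39.1 W × 0.61 h = 24 Wh = 0.02385 kWh
desktop computer: 410 W × 0.54 h = 221 Wh = 0.2214 kWh
Wi-Fi router: 18.27 W × 8.65 h = 158 Wh = 0.158 kWh
Total energy = 3.245 + 0.0255 + 0.02385 + 0.2214 + 0.158 = 3.674 kWh
Cost = 3.674 kWh × £0.177 = £0.65

£0.65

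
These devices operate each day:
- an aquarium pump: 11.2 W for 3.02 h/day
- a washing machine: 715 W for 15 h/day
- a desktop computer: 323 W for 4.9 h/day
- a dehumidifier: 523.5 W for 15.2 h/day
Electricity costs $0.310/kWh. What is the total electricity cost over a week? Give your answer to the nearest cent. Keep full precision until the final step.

$44.05

aquarium pump: 11.2 W × 3.02 h × 7 d = 237 Wh = 0.2368 kWh
washing machine: 715 W × 15 h × 7 d = 75,075 Wh = 75.08 kWh
desktop computer: 323 W × 4.9 h × 7 d = 11,079 Wh = 11.08 kWh
dehumidifier: 523.5 W × 15.2 h × 7 d = 55,700 Wh = 55.7 kWh
Total energy = 0.2368 + 75.08 + 11.08 + 55.7 = 142.1 kWh
Cost = 142.1 kWh × $0.310 = $44.05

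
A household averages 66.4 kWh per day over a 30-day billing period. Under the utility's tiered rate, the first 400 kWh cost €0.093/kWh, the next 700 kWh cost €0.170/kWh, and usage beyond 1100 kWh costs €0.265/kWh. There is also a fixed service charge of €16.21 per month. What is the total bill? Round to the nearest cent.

Usage = 66.4 kWh/day × 30 days = 1992 kWh
First 400 kWh × €0.093 = €37.20
Next 700 kWh × €0.170 = €119.00
Remaining 892 kWh × €0.265 = €236.38
Energy charge = €392.58; + service €16.21 = €408.79

€408.79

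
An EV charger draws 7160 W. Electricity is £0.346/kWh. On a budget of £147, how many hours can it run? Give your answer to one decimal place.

Energy budget = £147 / £0.346 per kWh = 424.9 kWh = 424,855 Wh
Runtime = 424,855 Wh / 7160 W = 59.34 h

59.3 h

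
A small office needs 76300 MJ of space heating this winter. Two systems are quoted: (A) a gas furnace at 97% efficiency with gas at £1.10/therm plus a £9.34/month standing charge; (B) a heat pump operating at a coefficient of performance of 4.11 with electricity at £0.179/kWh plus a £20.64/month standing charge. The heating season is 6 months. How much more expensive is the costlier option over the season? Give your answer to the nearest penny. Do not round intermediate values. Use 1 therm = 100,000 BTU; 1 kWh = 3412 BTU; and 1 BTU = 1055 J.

Heat load = 76300 MJ = 76,300,000,000 J / 1055 = 72,322,275 BTU
Gas: input = 72,322,275 / 0.97 = 74,559,046 BTU = 745.6 therm → 745.6 × £1.10 = £820.15; + 6 × £9.34 standing = £876.19
Heat pump: 72,322,275 BTU / 3412 = 21,200 kWh heat; / 4.11 = 5,157 kWh in → × £0.179 = £923.15; + 6 × £20.64 standing = £1,046.99
Difference = |£876.19 − £1,046.99| = £170.80

£170.80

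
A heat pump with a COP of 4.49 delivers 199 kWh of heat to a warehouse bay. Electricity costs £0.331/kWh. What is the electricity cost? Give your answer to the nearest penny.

Electrical input = 199 kWh / 4.49 = 44.32 kWh
Cost = 44.32 × £0.331/kWh = £14.67

£14.67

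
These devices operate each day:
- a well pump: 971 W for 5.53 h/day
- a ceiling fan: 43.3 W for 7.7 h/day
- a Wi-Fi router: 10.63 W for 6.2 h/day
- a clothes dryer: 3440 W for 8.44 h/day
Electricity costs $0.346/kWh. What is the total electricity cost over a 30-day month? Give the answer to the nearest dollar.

well pump: 971 W × 5.53 h × 30 d = 161,089 Wh = 161.1 kWh
ceiling fan: 43.3 W × 7.7 h × 30 d = 10,002 Wh = 10 kWh
Wi-Fi router: 10.63 W × 6.2 h × 30 d = 1,977 Wh = 1.977 kWh
clothes dryer: 3440 W × 8.44 h × 30 d = 871,008 Wh = 871 kWh
Total energy = 161.1 + 10 + 1.977 + 871 = 1,044 kWh
Cost = 1,044 kWh × $0.346 = $361.25 ≈ $361

$361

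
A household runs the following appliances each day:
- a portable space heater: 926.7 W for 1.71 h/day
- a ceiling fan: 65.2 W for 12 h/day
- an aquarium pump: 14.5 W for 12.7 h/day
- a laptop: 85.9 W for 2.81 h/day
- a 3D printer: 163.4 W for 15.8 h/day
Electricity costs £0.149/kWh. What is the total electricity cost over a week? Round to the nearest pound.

£6

portable space heater: 926.7 W × 1.71 h × 7 d = 11,093 Wh = 11.09 kWh
ceiling fan: 65.2 W × 12 h × 7 d = 5,477 Wh = 5.477 kWh
aquarium pump: 14.5 W × 12.7 h × 7 d = 1,289 Wh = 1.289 kWh
laptop: 85.9 W × 2.81 h × 7 d = 1,690 Wh = 1.69 kWh
3D printer: 163.4 W × 15.8 h × 7 d = 18,072 Wh = 18.07 kWh
Total energy = 11.09 + 5.477 + 1.289 + 1.69 + 18.07 = 37.62 kWh
Cost = 37.62 kWh × £0.149 = £5.61 ≈ £6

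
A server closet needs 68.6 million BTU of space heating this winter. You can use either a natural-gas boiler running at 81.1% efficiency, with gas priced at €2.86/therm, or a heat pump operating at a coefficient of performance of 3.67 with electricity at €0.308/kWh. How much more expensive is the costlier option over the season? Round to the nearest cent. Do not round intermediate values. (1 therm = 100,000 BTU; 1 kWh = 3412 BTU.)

€731.86

Heat load = 68.6 × 10⁶ BTU = 68,600,000 BTU
Gas: input = 68,600,000 / 0.811 = 84,586,930 BTU = 845.9 therm → 845.9 × €2.86 = €2,419.19
Heat pump: 68,600,000 BTU / 3412 = 20,110 kWh heat; / 3.67 = 5,478 kWh in → × €0.308 = €1,687.33
Difference = |€2,419.19 − €1,687.33| = €731.86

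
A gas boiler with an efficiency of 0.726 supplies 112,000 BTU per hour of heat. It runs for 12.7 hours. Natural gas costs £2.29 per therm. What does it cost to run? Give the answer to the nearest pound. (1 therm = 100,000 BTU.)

£45

Heat delivered = 112,000 BTU/h × 12.7 h = 1,422,400 BTU
Gas input = 1,422,400 / 0.726 = 1,959,229 BTU
= 1,959,229 / 100,000 = 19.59 therm
Cost = 19.59 × £2.29/therm = £44.87 ≈ £45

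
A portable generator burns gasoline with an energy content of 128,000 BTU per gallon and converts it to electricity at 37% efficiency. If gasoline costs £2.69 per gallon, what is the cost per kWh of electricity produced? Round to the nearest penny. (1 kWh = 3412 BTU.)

£0.19

Electrical output per gallon = 128,000 BTU × 0.37 / 3412 BTU/kWh = 13.88 kWh
Cost per kWh = £2.69 / 13.88 kWh = £0.194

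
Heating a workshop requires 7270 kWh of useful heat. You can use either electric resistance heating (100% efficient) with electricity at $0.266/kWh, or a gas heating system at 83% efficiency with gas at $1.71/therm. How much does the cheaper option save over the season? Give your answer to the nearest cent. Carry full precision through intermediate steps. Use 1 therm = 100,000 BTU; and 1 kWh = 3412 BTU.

$1422.77

Heat load = 7270 kWh × 3412 = 24,805,240 BTU
Gas: input = 24,805,240 / 0.83 = 29,885,831 BTU = 298.9 therm → 298.9 × $1.71 = $511.05
Electric: 24,805,240 BTU / 3412 = 7,270 kWh → × $0.266 = $1,933.82
Difference = |$511.05 − $1,933.82| = $1,422.77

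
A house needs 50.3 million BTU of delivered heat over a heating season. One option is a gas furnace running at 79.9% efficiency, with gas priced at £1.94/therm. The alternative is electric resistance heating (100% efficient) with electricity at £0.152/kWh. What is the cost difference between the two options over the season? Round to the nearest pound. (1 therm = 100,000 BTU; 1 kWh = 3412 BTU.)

Heat load = 50.3 × 10⁶ BTU = 50,300,000 BTU
Gas: input = 50,300,000 / 0.799 = 62,953,692 BTU = 629.5 therm → 629.5 × £1.94 = £1,221.30
Electric: 50,300,000 BTU / 3412 = 14,740 kWh → × £0.152 = £2,240.80
Difference = |£1,221.30 − £2,240.80| = £1,019.50 ≈ £1019

£1019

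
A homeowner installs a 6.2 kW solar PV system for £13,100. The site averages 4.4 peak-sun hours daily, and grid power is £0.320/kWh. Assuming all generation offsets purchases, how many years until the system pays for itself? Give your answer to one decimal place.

Daily generation = 6.2 kW × 4.4 h = 27.28 kWh
Annual generation = 27.28 × 365 = 9957.2 kWh
Annual savings = 9957.2 × £0.320 = £3,186.30
Payback = £13,100 / £3,186.30 = 4.11 years

4.1 years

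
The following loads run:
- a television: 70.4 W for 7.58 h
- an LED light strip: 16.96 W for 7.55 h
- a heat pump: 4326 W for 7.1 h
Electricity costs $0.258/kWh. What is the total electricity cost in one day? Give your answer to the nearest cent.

television: 70.4 W × 7.58 h = 534 Wh = 0.5336 kWh
LED light strip: 16.96 W × 7.55 h = 128 Wh = 0.128 kWh
heat pump: 4326 W × 7.1 h = 30,715 Wh = 30.71 kWh
Total energy = 0.5336 + 0.128 + 30.71 = 31.38 kWh
Cost = 31.38 kWh × $0.258 = $8.10

$8.10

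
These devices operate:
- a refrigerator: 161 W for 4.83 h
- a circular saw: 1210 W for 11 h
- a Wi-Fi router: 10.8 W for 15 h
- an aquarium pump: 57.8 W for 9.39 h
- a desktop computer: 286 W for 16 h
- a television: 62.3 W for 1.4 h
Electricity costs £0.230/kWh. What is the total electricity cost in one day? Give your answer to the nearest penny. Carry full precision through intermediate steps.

refrigerator: 161 W × 4.83 h = 778 Wh = 0.7776 kWh
circular saw: 1210 W × 11 h = 13,310 Wh = 13.31 kWh
Wi-Fi router: 10.8 W × 15 h = 162 Wh = 0.162 kWh
aquarium pump: 57.8 W × 9.39 h = 543 Wh = 0.5427 kWh
desktop computer: 286 W × 16 h = 4,576 Wh = 4.576 kWh
television: 62.3 W × 1.4 h = 87 Wh = 0.08722 kWh
Total energy = 0.7776 + 13.31 + 0.162 + 0.5427 + 4.576 + 0.08722 = 19.46 kWh
Cost = 19.46 kWh × £0.230 = £4.47

£4.47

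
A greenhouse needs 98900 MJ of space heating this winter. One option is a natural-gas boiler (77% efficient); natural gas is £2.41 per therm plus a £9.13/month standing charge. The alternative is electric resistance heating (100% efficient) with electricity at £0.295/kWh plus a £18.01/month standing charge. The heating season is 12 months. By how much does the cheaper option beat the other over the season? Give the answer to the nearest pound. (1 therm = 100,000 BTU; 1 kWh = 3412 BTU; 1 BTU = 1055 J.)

£5278

Heat load = 98900 MJ = 98,900,000,000 J / 1055 = 93,744,076 BTU
Gas: input = 93,744,076 / 0.77 = 121,745,553 BTU = 1,217 therm → 1,217 × £2.41 = £2,934.07; + 12 × £9.13 standing = £3,043.63
Electric: 93,744,076 BTU / 3412 = 27,470 kWh → × £0.295 = £8,105.07; + 12 × £18.01 standing = £8,321.19
Difference = |£3,043.63 − £8,321.19| = £5,277.56 ≈ £5278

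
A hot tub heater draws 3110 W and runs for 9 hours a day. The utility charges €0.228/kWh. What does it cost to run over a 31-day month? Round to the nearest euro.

€198

Energy = 3110 W × 9 h/day × 31 days = 867,690 Wh = 867.7 kWh
Cost = 867.7 kWh × €0.228/kWh = €197.83 ≈ €198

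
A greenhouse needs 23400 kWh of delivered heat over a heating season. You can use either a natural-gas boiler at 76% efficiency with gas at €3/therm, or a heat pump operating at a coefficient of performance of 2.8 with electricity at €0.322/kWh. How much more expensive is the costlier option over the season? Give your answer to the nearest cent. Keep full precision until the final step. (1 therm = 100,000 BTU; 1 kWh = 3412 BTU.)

€460.61

Heat load = 23400 kWh × 3412 = 79,840,800 BTU
Gas: input = 79,840,800 / 0.76 = 105,053,684 BTU = 1,051 therm → 1,051 × €3 = €3,151.61
Heat pump: 79,840,800 BTU / 3412 = 23,400 kWh heat; / 2.8 = 8,357 kWh in → × €0.322 = €2,691.00
Difference = |€3,151.61 − €2,691.00| = €460.61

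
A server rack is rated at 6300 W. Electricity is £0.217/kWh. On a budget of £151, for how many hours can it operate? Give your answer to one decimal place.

Energy budget = £151 / £0.217 per kWh = 695.9 kWh = 695,853 Wh
Runtime = 695,853 Wh / 6300 W = 110.5 h

110.5 h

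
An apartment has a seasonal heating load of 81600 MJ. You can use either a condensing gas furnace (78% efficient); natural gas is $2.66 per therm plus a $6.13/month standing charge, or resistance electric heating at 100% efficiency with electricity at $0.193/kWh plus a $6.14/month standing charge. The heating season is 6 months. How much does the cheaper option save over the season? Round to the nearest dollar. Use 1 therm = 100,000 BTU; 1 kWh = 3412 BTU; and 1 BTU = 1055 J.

Heat load = 81600 MJ = 81,600,000,000 J / 1055 = 77,345,972 BTU
Gas: input = 77,345,972 / 0.78 = 99,161,502 BTU = 991.6 therm → 991.6 × $2.66 = $2,637.70; + 6 × $6.13 standing = $2,674.48
Electric: 77,345,972 BTU / 3412 = 22,670 kWh → × $0.193 = $4,375.08; + 6 × $6.14 standing = $4,411.92
Difference = |$2,674.48 − $4,411.92| = $1,737.44 ≈ $1737

$1737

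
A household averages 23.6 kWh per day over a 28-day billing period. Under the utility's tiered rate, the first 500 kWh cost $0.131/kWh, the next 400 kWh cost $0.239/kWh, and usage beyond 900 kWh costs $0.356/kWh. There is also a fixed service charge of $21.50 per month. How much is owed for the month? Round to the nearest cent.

$125.43

Usage = 23.6 kWh/day × 28 days = 660.8 kWh
First 500 kWh × $0.131 = $65.50
Next 160.8 kWh × $0.239 = $38.43
Remaining tier: 0 kWh (not reached)
Energy charge = $103.93; + service $21.50 = $125.43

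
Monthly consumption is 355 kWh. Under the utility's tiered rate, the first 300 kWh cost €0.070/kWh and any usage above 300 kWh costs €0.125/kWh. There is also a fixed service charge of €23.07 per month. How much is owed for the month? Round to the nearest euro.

€51

First 300 kWh × €0.070 = €21.00
Remaining 55 kWh × €0.125 = €6.88
Energy charge = €27.88; + service €23.07 = €50.95 ≈ €51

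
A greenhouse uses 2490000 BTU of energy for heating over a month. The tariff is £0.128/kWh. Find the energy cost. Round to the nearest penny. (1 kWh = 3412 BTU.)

2490000 BTU × (0.00029308 kWh/BTU) = 729.8 kWh
Cost = 729.8 kWh × £0.128/kWh = £93.41

£93.41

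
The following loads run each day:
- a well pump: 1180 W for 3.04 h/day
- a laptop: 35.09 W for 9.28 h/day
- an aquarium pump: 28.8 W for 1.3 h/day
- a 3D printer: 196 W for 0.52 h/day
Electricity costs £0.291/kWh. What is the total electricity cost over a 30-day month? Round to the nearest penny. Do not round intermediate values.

£35.38

well pump: 1180 W × 3.04 h × 30 d = 107,616 Wh = 107.6 kWh
laptop: 35.09 W × 9.28 h × 30 d = 9,769 Wh = 9.769 kWh
aquarium pump: 28.8 W × 1.3 h × 30 d = 1,123 Wh = 1.123 kWh
3D printer: 196 W × 0.52 h × 30 d = 3,058 Wh = 3.058 kWh
Total energy = 107.6 + 9.769 + 1.123 + 3.058 = 121.6 kWh
Cost = 121.6 kWh × £0.291 = £35.38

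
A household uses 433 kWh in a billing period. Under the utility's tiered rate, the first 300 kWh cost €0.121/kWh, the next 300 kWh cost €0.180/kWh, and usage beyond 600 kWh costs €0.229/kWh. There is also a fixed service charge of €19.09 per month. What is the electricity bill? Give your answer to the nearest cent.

€79.33

First 300 kWh × €0.121 = €36.30
Next 133 kWh × €0.180 = €23.94
Remaining tier: 0 kWh (not reached)
Energy charge = €60.24; + service €19.09 = €79.33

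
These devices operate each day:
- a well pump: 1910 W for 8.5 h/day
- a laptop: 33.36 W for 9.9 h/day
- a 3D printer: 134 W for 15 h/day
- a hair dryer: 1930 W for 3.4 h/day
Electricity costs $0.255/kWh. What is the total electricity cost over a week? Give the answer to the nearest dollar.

well pump: 1910 W × 8.5 h × 7 d = 113,645 Wh = 113.6 kWh
laptop: 33.36 W × 9.9 h × 7 d = 2,312 Wh = 2.312 kWh
3D printer: 134 W × 15 h × 7 d = 14,070 Wh = 14.07 kWh
hair dryer: 1930 W × 3.4 h × 7 d = 45,934 Wh = 45.93 kWh
Total energy = 113.6 + 2.312 + 14.07 + 45.93 = 176 kWh
Cost = 176 kWh × $0.255 = $44.87 ≈ $45

$45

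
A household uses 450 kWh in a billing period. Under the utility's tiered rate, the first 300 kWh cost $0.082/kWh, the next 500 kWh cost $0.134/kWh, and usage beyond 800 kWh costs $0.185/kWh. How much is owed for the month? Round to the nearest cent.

$44.70

First 300 kWh × $0.082 = $24.60
Next 150 kWh × $0.134 = $20.10
Remaining tier: 0 kWh (not reached)
Total = $44.70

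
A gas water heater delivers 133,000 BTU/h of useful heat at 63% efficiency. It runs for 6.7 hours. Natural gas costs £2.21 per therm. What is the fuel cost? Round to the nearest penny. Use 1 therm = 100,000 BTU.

Heat delivered = 133,000 BTU/h × 6.7 h = 891,100 BTU
Gas input = 891,100 / 0.63 = 1,414,444 BTU
= 1,414,444 / 100,000 = 14.14 therm
Cost = 14.14 × £2.21/therm = £31.26

£31.26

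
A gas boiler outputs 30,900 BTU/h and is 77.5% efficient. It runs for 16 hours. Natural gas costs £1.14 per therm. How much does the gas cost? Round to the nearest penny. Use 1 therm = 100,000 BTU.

£7.27

Heat delivered = 30,900 BTU/h × 16 h = 494,400 BTU
Gas input = 494,400 / 0.775 = 637,935 BTU
= 637,935 / 100,000 = 6.379 therm
Cost = 6.379 × £1.14/therm = £7.27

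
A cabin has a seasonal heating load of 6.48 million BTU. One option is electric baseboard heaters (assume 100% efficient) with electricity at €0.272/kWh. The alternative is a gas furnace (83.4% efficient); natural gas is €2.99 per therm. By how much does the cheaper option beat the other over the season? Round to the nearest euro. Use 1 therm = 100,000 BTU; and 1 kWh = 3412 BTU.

Heat load = 6.48 × 10⁶ BTU = 6,480,000 BTU
Gas: input = 6,480,000 / 0.834 = 7,769,784 BTU = 77.7 therm → 77.7 × €2.99 = €232.32
Electric: 6,480,000 BTU / 3412 = 1,899 kWh → × €0.272 = €516.58
Difference = |€232.32 − €516.58| = €284.26 ≈ €284

€284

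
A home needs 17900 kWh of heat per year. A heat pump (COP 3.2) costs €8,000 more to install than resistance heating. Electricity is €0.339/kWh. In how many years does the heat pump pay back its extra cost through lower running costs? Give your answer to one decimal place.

1.9 years

Resistance: 17900 kWh × €0.339 = €6,068.10/yr
Heat pump: 17900 / 3.2 = 5594 kWh in → × €0.339 = €1,896.28/yr
Annual savings = €4,171.82
Payback = €8,000 / €4,171.82 = 1.92 years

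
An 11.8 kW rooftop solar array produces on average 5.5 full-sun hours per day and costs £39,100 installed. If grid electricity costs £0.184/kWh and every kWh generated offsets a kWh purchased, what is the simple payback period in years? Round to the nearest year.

9 years

Daily generation = 11.8 kW × 5.5 h = 64.9 kWh
Annual generation = 64.9 × 365 = 23689 kWh
Annual savings = 23689 × £0.184 = £4,358.68
Payback = £39,100 / £4,358.68 = 8.97 years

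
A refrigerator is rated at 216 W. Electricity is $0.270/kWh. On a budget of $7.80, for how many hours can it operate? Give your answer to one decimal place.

133.7 h

Energy budget = $7.80 / $0.270 per kWh = 28.89 kWh = 28,889 Wh
Runtime = 28,889 Wh / 216 W = 133.7 h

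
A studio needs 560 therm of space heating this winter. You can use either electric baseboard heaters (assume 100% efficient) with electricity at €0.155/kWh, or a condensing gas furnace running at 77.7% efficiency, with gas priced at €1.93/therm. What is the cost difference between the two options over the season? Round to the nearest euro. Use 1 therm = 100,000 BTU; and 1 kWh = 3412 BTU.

Heat load = 560 therm × 100,000 = 56,000,000 BTU
Gas: input = 56,000,000 / 0.777 = 72,072,072 BTU = 720.7 therm → 720.7 × €1.93 = €1,390.99
Electric: 56,000,000 BTU / 3412 = 16,410 kWh → × €0.155 = €2,543.96
Difference = |€1,390.99 − €2,543.96| = €1,152.97 ≈ €1153

€1153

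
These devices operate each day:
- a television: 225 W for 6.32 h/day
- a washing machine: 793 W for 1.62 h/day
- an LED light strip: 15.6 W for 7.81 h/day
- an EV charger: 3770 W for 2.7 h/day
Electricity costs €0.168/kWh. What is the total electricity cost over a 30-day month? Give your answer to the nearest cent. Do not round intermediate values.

television: 225 W × 6.32 h × 30 d = 42,660 Wh = 42.66 kWh
washing machine: 793 W × 1.62 h × 30 d = 38,540 Wh = 38.54 kWh
LED light strip: 15.6 W × 7.81 h × 30 d = 3,655 Wh = 3.655 kWh
EV charger: 3770 W × 2.7 h × 30 d = 305,370 Wh = 305.4 kWh
Total energy = 42.66 + 38.54 + 3.655 + 305.4 = 390.2 kWh
Cost = 390.2 kWh × €0.168 = €65.56

€65.56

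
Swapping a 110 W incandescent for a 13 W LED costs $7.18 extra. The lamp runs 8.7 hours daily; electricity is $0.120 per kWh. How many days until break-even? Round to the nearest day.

71 days

Power saved = 110 − 13 = 97 W
Daily energy saved = 97 W × 8.7 h = 843.9 Wh = 0.8439 kWh
Daily savings = 0.8439 × $0.120 = $0.1013
Payback = $7.18 / $0.1013 per day = 70.9 days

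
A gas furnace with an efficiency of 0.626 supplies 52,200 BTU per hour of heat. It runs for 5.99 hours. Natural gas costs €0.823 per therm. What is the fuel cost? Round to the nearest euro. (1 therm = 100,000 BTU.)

Heat delivered = 52,200 BTU/h × 5.99 h = 312,678 BTU
Gas input = 312,678 / 0.626 = 499,486 BTU
= 499,486 / 100,000 = 4.995 therm
Cost = 4.995 × €0.823/therm = €4.11 ≈ €4

€4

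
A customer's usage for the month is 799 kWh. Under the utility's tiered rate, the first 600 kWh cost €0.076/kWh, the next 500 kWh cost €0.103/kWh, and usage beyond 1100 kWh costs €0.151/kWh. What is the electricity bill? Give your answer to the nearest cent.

€66.10

First 600 kWh × €0.076 = €45.60
Next 199 kWh × €0.103 = €20.50
Remaining tier: 0 kWh (not reached)
Total = €66.10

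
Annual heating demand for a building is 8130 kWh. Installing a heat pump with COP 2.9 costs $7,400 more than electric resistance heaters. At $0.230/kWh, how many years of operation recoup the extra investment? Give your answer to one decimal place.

6.0 years

Resistance: 8130 kWh × $0.230 = $1,869.90/yr
Heat pump: 8130 / 2.9 = 2803 kWh in → × $0.230 = $644.79/yr
Annual savings = $1,225.11
Payback = $7,400 / $1,225.11 = 6.04 years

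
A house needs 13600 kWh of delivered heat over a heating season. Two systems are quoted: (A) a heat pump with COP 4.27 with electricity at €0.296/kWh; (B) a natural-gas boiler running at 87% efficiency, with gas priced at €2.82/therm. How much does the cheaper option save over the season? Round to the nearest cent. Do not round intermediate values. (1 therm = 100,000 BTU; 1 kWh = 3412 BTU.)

Heat load = 13600 kWh × 3412 = 46,403,200 BTU
Gas: input = 46,403,200 / 0.87 = 53,337,011 BTU = 533.4 therm → 533.4 × €2.82 = €1,504.10
Heat pump: 46,403,200 BTU / 3412 = 13,600 kWh heat; / 4.27 = 3,185 kWh in → × €0.296 = €942.76
Difference = |€1,504.10 − €942.76| = €561.34

€561.34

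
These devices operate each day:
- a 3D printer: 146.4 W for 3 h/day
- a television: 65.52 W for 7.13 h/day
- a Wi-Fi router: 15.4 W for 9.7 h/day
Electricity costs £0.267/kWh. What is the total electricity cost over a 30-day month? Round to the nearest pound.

£8

3D printer: 146.4 W × 3 h × 30 d = 13,176 Wh = 13.18 kWh
television: 65.52 W × 7.13 h × 30 d = 14,015 Wh = 14.01 kWh
Wi-Fi router: 15.4 W × 9.7 h × 30 d = 4,481 Wh = 4.481 kWh
Total energy = 13.18 + 14.01 + 4.481 = 31.67 kWh
Cost = 31.67 kWh × £0.267 = £8.46 ≈ £8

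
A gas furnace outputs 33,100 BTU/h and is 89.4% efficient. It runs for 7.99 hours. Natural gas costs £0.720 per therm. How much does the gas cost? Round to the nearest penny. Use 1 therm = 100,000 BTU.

Heat delivered = 33,100 BTU/h × 7.99 h = 264,469 BTU
Gas input = 264,469 / 0.894 = 295,827 BTU
= 295,827 / 100,000 = 2.958 therm
Cost = 2.958 × £0.720/therm = £2.13

£2.13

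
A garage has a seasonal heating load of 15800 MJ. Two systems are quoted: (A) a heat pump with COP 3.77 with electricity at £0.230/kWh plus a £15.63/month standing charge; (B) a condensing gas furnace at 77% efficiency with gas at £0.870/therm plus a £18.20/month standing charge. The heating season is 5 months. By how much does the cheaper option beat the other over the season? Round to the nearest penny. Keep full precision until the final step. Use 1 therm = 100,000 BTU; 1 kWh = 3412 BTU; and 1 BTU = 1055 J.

Heat load = 15800 MJ = 15,800,000,000 J / 1055 = 14,976,303 BTU
Gas: input = 14,976,303 / 0.77 = 19,449,745 BTU = 194.5 therm → 194.5 × £0.870 = £169.21; + 5 × £18.20 standing = £260.21
Heat pump: 14,976,303 BTU / 3412 = 4,389 kWh heat; / 3.77 = 1,164 kWh in → × £0.230 = £267.78; + 5 × £15.63 standing = £345.93
Difference = |£260.21 − £345.93| = £85.72

£85.72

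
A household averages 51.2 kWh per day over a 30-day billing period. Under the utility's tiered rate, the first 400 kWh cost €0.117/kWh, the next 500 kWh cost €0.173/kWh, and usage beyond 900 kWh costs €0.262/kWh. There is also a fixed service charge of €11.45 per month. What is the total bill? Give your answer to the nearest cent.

Usage = 51.2 kWh/day × 30 days = 1536 kWh
First 400 kWh × €0.117 = €46.80
Next 500 kWh × €0.173 = €86.50
Remaining 636 kWh × €0.262 = €166.63
Energy charge = €299.93; + service €11.45 = €311.38

€311.38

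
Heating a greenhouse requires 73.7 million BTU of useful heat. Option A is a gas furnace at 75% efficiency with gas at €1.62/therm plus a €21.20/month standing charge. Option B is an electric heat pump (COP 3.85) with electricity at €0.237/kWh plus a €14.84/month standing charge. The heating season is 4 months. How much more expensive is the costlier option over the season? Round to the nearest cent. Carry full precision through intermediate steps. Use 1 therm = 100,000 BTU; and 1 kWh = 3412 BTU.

€287.68

Heat load = 73.7 × 10⁶ BTU = 73,700,000 BTU
Gas: input = 73,700,000 / 0.75 = 98,266,667 BTU = 982.7 therm → 982.7 × €1.62 = €1,591.92; + 4 × €21.20 standing = €1,676.72
Heat pump: 73,700,000 BTU / 3412 = 21,600 kWh heat; / 3.85 = 5,610 kWh in → × €0.237 = €1,329.68; + 4 × €14.84 standing = €1,389.04
Difference = |€1,676.72 − €1,389.04| = €287.68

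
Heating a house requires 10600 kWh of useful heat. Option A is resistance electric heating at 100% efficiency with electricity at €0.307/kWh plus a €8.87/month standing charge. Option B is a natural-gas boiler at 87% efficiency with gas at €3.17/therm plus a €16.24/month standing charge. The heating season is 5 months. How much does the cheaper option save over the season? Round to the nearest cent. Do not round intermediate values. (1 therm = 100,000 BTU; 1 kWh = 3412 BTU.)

Heat load = 10600 kWh × 3412 = 36,167,200 BTU
Gas: input = 36,167,200 / 0.87 = 41,571,494 BTU = 415.7 therm → 415.7 × €3.17 = €1,317.82; + 5 × €16.24 standing = €1,399.02
Electric: 36,167,200 BTU / 3412 = 10,600 kWh → × €0.307 = €3,254.20; + 5 × €8.87 standing = €3,298.55
Difference = |€1,399.02 − €3,298.55| = €1,899.53

€1899.53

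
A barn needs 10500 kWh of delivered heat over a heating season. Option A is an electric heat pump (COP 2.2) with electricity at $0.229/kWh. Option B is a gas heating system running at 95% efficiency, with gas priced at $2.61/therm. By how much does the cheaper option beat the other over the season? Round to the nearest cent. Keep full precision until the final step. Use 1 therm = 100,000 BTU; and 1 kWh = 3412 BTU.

Heat load = 10500 kWh × 3412 = 35,826,000 BTU
Gas: input = 35,826,000 / 0.95 = 37,711,579 BTU = 377.1 therm → 377.1 × $2.61 = $984.27
Heat pump: 35,826,000 BTU / 3412 = 10,500 kWh heat; / 2.2 = 4,773 kWh in → × $0.229 = $1,092.95
Difference = |$984.27 − $1,092.95| = $108.68

$108.68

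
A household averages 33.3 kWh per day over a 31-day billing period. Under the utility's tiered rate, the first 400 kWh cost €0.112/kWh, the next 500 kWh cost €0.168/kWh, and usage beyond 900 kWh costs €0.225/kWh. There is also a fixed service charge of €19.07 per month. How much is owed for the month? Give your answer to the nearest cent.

Usage = 33.3 kWh/day × 31 days = 1032.3 kWh
First 400 kWh × €0.112 = €44.80
Next 500 kWh × €0.168 = €84.00
Remaining 132.3 kWh × €0.225 = €29.77
Energy charge = €158.57; + service €19.07 = €177.64

€177.64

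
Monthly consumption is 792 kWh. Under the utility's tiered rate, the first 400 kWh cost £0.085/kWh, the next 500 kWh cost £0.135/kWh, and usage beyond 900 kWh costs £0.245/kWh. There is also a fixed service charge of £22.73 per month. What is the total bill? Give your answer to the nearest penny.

£109.65

First 400 kWh × £0.085 = £34.00
Next 392 kWh × £0.135 = £52.92
Remaining tier: 0 kWh (not reached)
Energy charge = £86.92; + service £22.73 = £109.65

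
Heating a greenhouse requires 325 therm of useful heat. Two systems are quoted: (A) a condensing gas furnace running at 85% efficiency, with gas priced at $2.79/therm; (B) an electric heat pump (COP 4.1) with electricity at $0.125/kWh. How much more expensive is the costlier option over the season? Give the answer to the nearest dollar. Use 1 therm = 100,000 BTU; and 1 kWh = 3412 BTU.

$776

Heat load = 325 therm × 100,000 = 32,500,000 BTU
Gas: input = 32,500,000 / 0.85 = 38,235,294 BTU = 382.4 therm → 382.4 × $2.79 = $1,066.76
Heat pump: 32,500,000 BTU / 3412 = 9,525 kWh heat; / 4.1 = 2,323 kWh in → × $0.125 = $290.40
Difference = |$1,066.76 − $290.40| = $776.36 ≈ $776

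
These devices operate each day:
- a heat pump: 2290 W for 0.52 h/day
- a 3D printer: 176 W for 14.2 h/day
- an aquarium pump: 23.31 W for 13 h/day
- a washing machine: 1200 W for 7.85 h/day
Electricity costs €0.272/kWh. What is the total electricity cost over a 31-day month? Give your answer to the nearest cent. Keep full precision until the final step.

heat pump: 2290 W × 0.52 h × 31 d = 36,915 Wh = 36.91 kWh
3D printer: 176 W × 14.2 h × 31 d = 77,475 Wh = 77.48 kWh
aquarium pump: 23.31 W × 13 h × 31 d = 9,394 Wh = 9.394 kWh
washing machine: 1200 W × 7.85 h × 31 d = 292,020 Wh = 292 kWh
Total energy = 36.91 + 77.48 + 9.394 + 292 = 415.8 kWh
Cost = 415.8 kWh × €0.272 = €113.10

€113.10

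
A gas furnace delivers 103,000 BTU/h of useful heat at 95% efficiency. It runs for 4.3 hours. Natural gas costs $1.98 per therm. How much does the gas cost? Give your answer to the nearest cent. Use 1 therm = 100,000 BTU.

$9.23

Heat delivered = 103,000 BTU/h × 4.3 h = 442,900 BTU
Gas input = 442,900 / 0.950 = 466,211 BTU
= 466,211 / 100,000 = 4.662 therm
Cost = 4.662 × $1.98/therm = $9.23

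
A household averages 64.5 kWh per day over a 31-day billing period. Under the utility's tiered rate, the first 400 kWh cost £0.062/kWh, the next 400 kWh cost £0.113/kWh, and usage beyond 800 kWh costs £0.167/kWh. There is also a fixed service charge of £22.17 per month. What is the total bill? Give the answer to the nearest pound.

Usage = 64.5 kWh/day × 31 days = 1999.5 kWh
First 400 kWh × £0.062 = £24.80
Next 400 kWh × £0.113 = £45.20
Remaining 1199.5 kWh × £0.167 = £200.32
Energy charge = £270.32; + service £22.17 = £292.49 ≈ £292

£292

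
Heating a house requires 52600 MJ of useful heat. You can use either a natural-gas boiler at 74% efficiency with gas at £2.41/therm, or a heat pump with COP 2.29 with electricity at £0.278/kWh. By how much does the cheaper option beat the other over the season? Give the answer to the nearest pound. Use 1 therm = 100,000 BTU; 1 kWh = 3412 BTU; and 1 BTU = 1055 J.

Heat load = 52600 MJ = 52,600,000,000 J / 1055 = 49,857,820 BTU
Gas: input = 49,857,820 / 0.74 = 67,375,432 BTU = 673.8 therm → 673.8 × £2.41 = £1,623.75
Heat pump: 49,857,820 BTU / 3412 = 14,610 kWh heat; / 2.29 = 6,381 kWh in → × £0.278 = £1,773.92
Difference = |£1,623.75 − £1,773.92| = £150.17 ≈ £150

£150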